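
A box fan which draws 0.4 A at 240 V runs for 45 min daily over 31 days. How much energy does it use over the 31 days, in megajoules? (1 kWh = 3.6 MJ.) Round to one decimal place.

8.0 MJ

Power = 0.4 A × 240 V = 96 W = 0.096 kW
Runtime = 45 min × 31 = 1395 min = 23.25 h
Energy = 0.096 kW × 23.25 h = 2.232 kWh
= 2.232 × 3.6 MJ = 8.0 MJ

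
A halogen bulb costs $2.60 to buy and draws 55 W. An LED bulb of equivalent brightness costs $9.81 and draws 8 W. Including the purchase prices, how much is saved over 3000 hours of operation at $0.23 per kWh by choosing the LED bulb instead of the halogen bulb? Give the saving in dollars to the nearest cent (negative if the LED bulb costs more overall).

halogen bulb: $2.60 + (55/1000) kW × 3000 h × $0.23 = $2.60 + $37.95 = $40.55
LED bulb: $9.81 + (8/1000) kW × 3000 h × $0.23 = $9.81 + $5.52 = $15.33
Saving = $40.55 − $15.33 = $25.22

$25.22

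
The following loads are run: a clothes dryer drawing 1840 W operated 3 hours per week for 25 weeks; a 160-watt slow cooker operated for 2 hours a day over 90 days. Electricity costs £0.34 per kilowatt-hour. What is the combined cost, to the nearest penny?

£56.71

clothes dryer: Runtime = 3 h/week × 25 weeks = 75 h
clothes dryer: 1.84 kW × 75 h = 138 kWh
slow cooker: Runtime = 2 h/day × 90 days = 180 h
slow cooker: 0.16 kW × 180 h = 28.8 kWh
Total energy = 166.8 kWh
Cost = 166.8 × £0.34 = £56.71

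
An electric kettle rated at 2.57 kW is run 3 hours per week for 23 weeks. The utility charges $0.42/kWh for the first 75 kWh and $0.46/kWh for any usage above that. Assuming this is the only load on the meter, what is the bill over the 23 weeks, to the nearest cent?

$78.57

Runtime = 3 h/week × 23 weeks = 69 h
Energy = 2.57 kW × 69 h = 177.33 kWh
Tier 1 (0–75 kWh): 75 × $0.42 = $31.5
Above 75 kWh: 102.33 × $0.46 = $47.0718
Bill = $78.57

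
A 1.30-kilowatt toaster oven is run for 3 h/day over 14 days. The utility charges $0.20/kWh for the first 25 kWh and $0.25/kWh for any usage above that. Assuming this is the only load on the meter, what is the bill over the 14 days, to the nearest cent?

$12.40

Runtime = 3 h/day × 14 days = 42 h
Energy = 1.3 kW × 42 h = 54.6 kWh
Tier 1 (0–25 kWh): 25 × $0.20 = $5
Above 25 kWh: 29.6 × $0.25 = $7.4
Bill = $12.40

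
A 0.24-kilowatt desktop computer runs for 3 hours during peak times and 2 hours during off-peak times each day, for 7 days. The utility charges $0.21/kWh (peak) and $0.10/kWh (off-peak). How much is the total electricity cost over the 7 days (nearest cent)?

Peak energy = 0.24 kW × 3 h × 7 = 5.04 kWh
Off-peak energy = 0.24 kW × 2 h × 7 = 3.36 kWh
Cost = 5.04 × $0.21 + 3.36 × $0.10 = $1.0584 + $0.336 = $1.39

$1.39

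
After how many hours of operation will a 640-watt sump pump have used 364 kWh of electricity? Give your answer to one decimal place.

568.8 h

Hours = 364 kWh ÷ 0.64 kW = 568.8 h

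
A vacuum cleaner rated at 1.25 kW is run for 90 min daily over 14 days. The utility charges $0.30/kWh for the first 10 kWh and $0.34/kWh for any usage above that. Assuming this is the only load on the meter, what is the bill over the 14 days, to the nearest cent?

Runtime = 90 min × 14 = 1260 min = 21 h
Energy = 1.25 kW × 21 h = 26.25 kWh
Tier 1 (0–10 kWh): 10 × $0.30 = $3
Above 10 kWh: 16.25 × $0.34 = $5.525
Bill = $8.53

$8.53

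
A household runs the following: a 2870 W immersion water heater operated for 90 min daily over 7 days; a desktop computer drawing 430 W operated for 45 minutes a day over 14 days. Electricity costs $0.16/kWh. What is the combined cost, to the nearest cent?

$5.54

immersion water heater: Runtime = 90 min × 7 = 630 min = 10.5 h
immersion water heater: 2.87 kW × 10.5 h = 30.135 kWh
desktop computer: Runtime = 45 min × 14 = 630 min = 10.5 h
desktop computer: 0.43 kW × 10.5 h = 4.515 kWh
Total energy = 34.65 kWh
Cost = 34.65 × $0.16 = $5.54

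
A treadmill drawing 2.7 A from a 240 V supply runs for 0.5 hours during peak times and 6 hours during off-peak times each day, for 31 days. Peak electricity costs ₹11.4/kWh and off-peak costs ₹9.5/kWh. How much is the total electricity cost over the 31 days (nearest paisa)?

Power = 2.7 A × 240 V = 648 W = 0.648 kW
Peak energy = 0.648 kW × 0.5 h × 31 = 10.044 kWh
Off-peak energy = 0.648 kW × 6 h × 31 = 120.528 kWh
Cost = 10.044 × ₹11.4 + 120.528 × ₹9.5 = ₹114.5016 + ₹1145.016 = ₹1259.52

₹1259.52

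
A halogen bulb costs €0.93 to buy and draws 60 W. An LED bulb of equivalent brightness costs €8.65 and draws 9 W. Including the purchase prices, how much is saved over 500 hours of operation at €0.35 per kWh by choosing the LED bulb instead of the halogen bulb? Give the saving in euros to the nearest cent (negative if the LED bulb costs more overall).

halogen bulb: €0.93 + (60/1000) kW × 500 h × €0.35 = €0.93 + €10.5 = €11.43
LED bulb: €8.65 + (9/1000) kW × 500 h × €0.35 = €8.65 + €1.575 = €10.225
Saving = €11.43 − €10.225 = €1.205 → €1.21

€1.21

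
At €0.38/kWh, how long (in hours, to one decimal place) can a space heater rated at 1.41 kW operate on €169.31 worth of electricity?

Energy available = €169.31 ÷ €0.38/kWh = 445.5526 kWh
Hours = 445.5526 kWh ÷ 1.41 kW = 316.0 h

316.0 h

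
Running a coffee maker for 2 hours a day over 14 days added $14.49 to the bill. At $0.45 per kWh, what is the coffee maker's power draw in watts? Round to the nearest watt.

1150 W

Energy = $14.49 ÷ $0.45/kWh = 32.2 kWh
Runtime = 2 h/day × 14 days = 28 h
Power = 32.2 kWh ÷ 28 h = 1.15 kW = 1150 W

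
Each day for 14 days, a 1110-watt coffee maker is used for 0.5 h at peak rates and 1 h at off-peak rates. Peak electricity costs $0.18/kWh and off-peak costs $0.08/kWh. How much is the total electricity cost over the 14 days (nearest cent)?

$2.64

Peak energy = 1.11 kW × 0.5 h × 14 = 7.77 kWh
Off-peak energy = 1.11 kW × 1 h × 14 = 15.54 kWh
Cost = 7.77 × $0.18 + 15.54 × $0.08 = $1.3986 + $1.2432 = $2.64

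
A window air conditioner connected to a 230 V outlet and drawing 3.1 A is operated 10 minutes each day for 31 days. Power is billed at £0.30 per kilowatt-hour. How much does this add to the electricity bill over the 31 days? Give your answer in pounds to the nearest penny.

Power = 3.1 A × 230 V = 713 W = 0.713 kW
Runtime = 10 min × 31 = 310 min = 5.166666… h
Energy = 0.713 kW × 5.166666… h = 3.683833… kWh
Cost = 3.683833… kWh × £0.30/kWh = £1.11

£1.11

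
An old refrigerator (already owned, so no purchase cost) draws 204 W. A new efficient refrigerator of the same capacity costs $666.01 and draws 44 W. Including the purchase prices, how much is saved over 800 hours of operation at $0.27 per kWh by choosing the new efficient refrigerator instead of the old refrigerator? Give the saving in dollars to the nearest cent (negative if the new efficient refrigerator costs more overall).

-$631.45

old refrigerator: $0.00 + (204/1000) kW × 800 h × $0.27 = $0.00 + $44.064 = $44.064
new efficient refrigerator: $666.01 + (44/1000) kW × 800 h × $0.27 = $666.01 + $9.504 = $675.514
Saving = $44.064 − $675.514 = −$631.45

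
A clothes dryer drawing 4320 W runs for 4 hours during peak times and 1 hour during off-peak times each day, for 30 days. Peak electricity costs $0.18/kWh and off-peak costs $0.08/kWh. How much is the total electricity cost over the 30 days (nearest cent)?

$103.68

Peak energy = 4.32 kW × 4 h × 30 = 518.4 kWh
Off-peak energy = 4.32 kW × 1 h × 30 = 129.6 kWh
Cost = 518.4 × $0.18 + 129.6 × $0.08 = $93.312 + $10.368 = $103.68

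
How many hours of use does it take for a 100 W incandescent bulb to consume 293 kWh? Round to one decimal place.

2930.0 h

Hours = 293 kWh ÷ 0.1 kW = 2930.0 h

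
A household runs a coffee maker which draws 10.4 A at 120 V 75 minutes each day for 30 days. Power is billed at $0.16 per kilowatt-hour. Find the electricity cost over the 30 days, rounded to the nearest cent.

$7.49

Power = 10.4 A × 120 V = 1248 W = 1.248 kW
Runtime = 75 min × 30 = 2250 min = 37.5 h
Energy = 1.248 kW × 37.5 h = 46.8 kWh
Cost = 46.8 kWh × $0.16/kWh = $7.49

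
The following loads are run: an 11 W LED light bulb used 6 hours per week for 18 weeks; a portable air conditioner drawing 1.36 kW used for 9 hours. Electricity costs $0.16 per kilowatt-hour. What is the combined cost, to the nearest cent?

$2.15

LED light bulb: Runtime = 6 h/week × 18 weeks = 108 h
LED light bulb: 0.011 kW × 108 h = 1.188 kWh
portable air conditioner: 1.36 kW × 9 h = 12.24 kWh
Total energy = 13.428 kWh
Cost = 13.428 × $0.16 = $2.15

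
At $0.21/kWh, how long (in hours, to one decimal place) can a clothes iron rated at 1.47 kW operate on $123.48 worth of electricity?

400.0 h

Energy available = $123.48 ÷ $0.21/kWh = 588 kWh
Hours = 588 kWh ÷ 1.47 kW = 400.0 h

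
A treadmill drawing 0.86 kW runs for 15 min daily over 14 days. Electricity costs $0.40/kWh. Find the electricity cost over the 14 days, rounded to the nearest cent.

$1.20

Runtime = 15 min × 14 = 210 min = 3.5 h
Energy = 0.86 kW × 3.5 h = 3.01 kWh
Cost = 3.01 kWh × $0.40/kWh = $1.20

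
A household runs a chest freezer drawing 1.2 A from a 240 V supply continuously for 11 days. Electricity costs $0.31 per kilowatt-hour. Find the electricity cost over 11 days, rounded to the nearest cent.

Power = 1.2 A × 240 V = 288 W = 0.288 kW
Runtime = 24 h × 11 = 264 h
Energy = 0.288 kW × 264 h = 76.032 kWh
Cost = 76.032 kWh × $0.31/kWh = $23.57

$23.57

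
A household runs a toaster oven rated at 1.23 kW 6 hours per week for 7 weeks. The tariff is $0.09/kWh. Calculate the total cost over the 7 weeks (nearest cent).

$4.65

Runtime = 6 h/week × 7 weeks = 42 h
Energy = 1.23 kW × 42 h = 51.66 kWh
Cost = 51.66 kWh × $0.09/kWh = $4.65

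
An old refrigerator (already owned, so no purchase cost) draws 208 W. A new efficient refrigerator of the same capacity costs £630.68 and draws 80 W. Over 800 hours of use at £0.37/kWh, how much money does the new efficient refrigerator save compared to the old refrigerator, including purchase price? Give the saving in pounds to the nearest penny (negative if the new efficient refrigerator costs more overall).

old refrigerator: £0.00 + (208/1000) kW × 800 h × £0.37 = £0.00 + £61.568 = £61.568
new efficient refrigerator: £630.68 + (80/1000) kW × 800 h × £0.37 = £630.68 + £23.68 = £654.36
Saving = £61.568 − £654.36 = −£592.792 → -£592.79

-£592.79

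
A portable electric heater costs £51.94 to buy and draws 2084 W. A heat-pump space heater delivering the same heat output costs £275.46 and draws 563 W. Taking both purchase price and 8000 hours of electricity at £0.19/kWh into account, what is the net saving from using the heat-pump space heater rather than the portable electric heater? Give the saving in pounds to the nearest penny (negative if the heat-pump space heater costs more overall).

portable electric heater: £51.94 + (2084/1000) kW × 8000 h × £0.19 = £51.94 + £3167.68 = £3219.62
heat-pump space heater: £275.46 + (563/1000) kW × 8000 h × £0.19 = £275.46 + £855.76 = £1131.22
Saving = £3219.62 − £1131.22 = £2088.4

£2088.40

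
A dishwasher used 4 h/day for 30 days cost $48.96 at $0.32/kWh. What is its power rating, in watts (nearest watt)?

Energy = $48.96 ÷ $0.32/kWh = 153 kWh
Runtime = 4 h/day × 30 days = 120 h
Power = 153 kWh ÷ 120 h = 1.275 kW = 1275 W

1275 W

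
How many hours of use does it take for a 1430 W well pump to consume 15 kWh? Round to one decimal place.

10.5 h

Hours = 15 kWh ÷ 1.43 kW = 10.5 h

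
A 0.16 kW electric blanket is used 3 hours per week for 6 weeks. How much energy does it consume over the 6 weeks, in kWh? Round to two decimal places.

2.88 kWh

Runtime = 3 h/week × 6 weeks = 18 h
Energy = 0.16 kW × 18 h = 2.88 kWh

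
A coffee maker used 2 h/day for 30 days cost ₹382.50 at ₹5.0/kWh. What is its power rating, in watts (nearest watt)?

Energy = ₹382.50 ÷ ₹5.0/kWh = 76.5 kWh
Runtime = 2 h/day × 30 days = 60 h
Power = 76.5 kWh ÷ 60 h = 1.275 kW = 1275 W

1275 W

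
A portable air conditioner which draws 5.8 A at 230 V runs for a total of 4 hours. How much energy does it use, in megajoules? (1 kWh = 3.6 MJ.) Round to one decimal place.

19.2 MJ

Power = 5.8 A × 230 V = 1334 W = 1.334 kW
Energy = 1.334 kW × 4 h = 5.336 kWh
= 5.336 × 3.6 MJ = 19.2 MJ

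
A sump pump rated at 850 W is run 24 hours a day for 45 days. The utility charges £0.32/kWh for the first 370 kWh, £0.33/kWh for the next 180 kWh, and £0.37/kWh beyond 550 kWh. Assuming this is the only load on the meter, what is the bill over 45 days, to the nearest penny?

Runtime = 24 h × 45 = 1080 h
Energy = 0.85 kW × 1080 h = 918 kWh
Tier 1 (0–370 kWh): 370 × £0.32 = £118.4
Tier 2 (370–550 kWh): 180 × £0.33 = £59.4
Above 550 kWh: 368 × £0.37 = £136.16
Bill = £313.96

£313.96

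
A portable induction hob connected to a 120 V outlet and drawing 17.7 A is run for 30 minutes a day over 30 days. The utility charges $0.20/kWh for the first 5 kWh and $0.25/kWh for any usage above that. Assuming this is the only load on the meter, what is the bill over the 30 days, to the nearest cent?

$7.72

Power = 17.7 A × 120 V = 2124 W = 2.124 kW
Runtime = 30 min × 30 = 900 min = 15 h
Energy = 2.124 kW × 15 h = 31.86 kWh
Tier 1 (0–5 kWh): 5 × $0.20 = $1
Above 5 kWh: 26.86 × $0.25 = $6.715
Bill = $7.72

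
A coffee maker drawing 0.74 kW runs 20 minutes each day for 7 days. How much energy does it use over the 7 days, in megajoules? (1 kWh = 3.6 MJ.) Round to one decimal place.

6.2 MJ

Runtime = 20 min × 7 = 140 min = 2.333333… h
Energy = 0.74 kW × 2.333333… h = 1.726666… kWh
= 1.726666… × 3.6 MJ = 6.2 MJ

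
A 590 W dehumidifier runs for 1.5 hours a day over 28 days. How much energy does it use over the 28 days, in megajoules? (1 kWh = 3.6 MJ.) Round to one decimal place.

89.2 MJ

Runtime = 1.5 h/day × 28 days = 42 h
Energy = 0.59 kW × 42 h = 24.78 kWh
= 24.78 × 3.6 MJ = 89.2 MJ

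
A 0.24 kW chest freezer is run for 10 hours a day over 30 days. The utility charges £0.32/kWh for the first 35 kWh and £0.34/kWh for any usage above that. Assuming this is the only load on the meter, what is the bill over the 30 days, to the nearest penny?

£23.78

Runtime = 10 h/day × 30 days = 300 h
Energy = 0.24 kW × 300 h = 72 kWh
Tier 1 (0–35 kWh): 35 × £0.32 = £11.2
Above 35 kWh: 37 × £0.34 = £12.58
Bill = £23.78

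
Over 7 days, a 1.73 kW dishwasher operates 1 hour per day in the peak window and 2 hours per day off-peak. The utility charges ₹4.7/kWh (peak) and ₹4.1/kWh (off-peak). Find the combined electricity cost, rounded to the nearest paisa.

Peak energy = 1.73 kW × 1 h × 7 = 12.11 kWh
Off-peak energy = 1.73 kW × 2 h × 7 = 24.22 kWh
Cost = 12.11 × ₹4.7 + 24.22 × ₹4.1 = ₹56.917 + ₹99.302 = ₹156.22

₹156.22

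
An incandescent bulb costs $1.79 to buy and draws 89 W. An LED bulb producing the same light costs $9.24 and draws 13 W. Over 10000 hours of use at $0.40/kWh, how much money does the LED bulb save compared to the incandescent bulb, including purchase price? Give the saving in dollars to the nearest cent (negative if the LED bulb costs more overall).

incandescent bulb: $1.79 + (89/1000) kW × 10000 h × $0.40 = $1.79 + $356 = $357.79
LED bulb: $9.24 + (13/1000) kW × 10000 h × $0.40 = $9.24 + $52 = $61.24
Saving = $357.79 − $61.24 = $296.55

$296.55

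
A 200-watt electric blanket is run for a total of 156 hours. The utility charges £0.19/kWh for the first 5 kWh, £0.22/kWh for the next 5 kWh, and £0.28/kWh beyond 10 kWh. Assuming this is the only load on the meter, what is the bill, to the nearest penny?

Energy = 0.2 kW × 156 h = 31.2 kWh
Tier 1 (0–5 kWh): 5 × £0.19 = £0.95
Tier 2 (5–10 kWh): 5 × £0.22 = £1.1
Above 10 kWh: 21.2 × £0.28 = £5.936
Bill = £7.99

£7.99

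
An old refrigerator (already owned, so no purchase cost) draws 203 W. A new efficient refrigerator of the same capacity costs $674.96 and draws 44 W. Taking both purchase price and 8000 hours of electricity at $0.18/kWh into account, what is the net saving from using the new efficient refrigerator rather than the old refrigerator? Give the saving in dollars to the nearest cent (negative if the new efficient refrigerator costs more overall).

old refrigerator: $0.00 + (203/1000) kW × 8000 h × $0.18 = $0.00 + $292.32 = $292.32
new efficient refrigerator: $674.96 + (44/1000) kW × 8000 h × $0.18 = $674.96 + $63.36 = $738.32
Saving = $292.32 − $738.32 = −$446

-$446.00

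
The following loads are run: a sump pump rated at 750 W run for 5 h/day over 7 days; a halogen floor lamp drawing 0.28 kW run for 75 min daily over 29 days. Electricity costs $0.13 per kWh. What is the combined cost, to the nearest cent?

sump pump: Runtime = 5 h/day × 7 days = 35 h
sump pump: 0.75 kW × 35 h = 26.25 kWh
halogen floor lamp: Runtime = 75 min × 29 = 2175 min = 36.25 h
halogen floor lamp: 0.28 kW × 36.25 h = 10.15 kWh
Total energy = 36.4 kWh
Cost = 36.4 × $0.13 = $4.73

$4.73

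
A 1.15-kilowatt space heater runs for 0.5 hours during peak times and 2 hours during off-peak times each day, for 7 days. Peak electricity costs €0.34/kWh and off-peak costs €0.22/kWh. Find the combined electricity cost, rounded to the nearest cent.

Peak energy = 1.15 kW × 0.5 h × 7 = 4.025 kWh
Off-peak energy = 1.15 kW × 2 h × 7 = 16.1 kWh
Cost = 4.025 × €0.34 + 16.1 × €0.22 = €1.3685 + €3.542 = €4.91

€4.91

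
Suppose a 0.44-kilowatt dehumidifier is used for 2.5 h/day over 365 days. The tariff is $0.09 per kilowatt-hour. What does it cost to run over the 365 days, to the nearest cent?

$36.14

Runtime = 2.5 h/day × 365 days = 912.5 h
Energy = 0.44 kW × 912.5 h = 401.5 kWh
Cost = 401.5 kWh × $0.09/kWh = $36.14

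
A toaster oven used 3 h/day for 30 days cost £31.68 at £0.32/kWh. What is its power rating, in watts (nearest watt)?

1100 W

Energy = £31.68 ÷ £0.32/kWh = 99 kWh
Runtime = 3 h/day × 30 days = 90 h
Power = 99 kWh ÷ 90 h = 1.1 kW = 1100 W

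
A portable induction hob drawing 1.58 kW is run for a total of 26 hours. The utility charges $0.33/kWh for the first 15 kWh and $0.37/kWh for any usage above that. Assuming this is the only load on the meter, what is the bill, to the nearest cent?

Energy = 1.58 kW × 26 h = 41.08 kWh
Tier 1 (0–15 kWh): 15 × $0.33 = $4.95
Above 15 kWh: 26.08 × $0.37 = $9.6496
Bill = $14.60

$14.60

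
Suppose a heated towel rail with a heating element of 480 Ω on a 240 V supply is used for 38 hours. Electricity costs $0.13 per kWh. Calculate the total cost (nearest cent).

$0.59

Power = V²/R = 240²/480 = 120 W = 0.12 kW
Energy = 0.12 kW × 38 h = 4.56 kWh
Cost = 4.56 kWh × $0.13/kWh = $0.59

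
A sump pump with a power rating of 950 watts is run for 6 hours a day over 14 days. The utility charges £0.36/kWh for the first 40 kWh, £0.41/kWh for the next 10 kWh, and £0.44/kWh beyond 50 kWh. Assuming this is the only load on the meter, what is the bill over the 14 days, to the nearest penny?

£31.61

Runtime = 6 h/day × 14 days = 84 h
Energy = 0.95 kW × 84 h = 79.8 kWh
Tier 1 (0–40 kWh): 40 × £0.36 = £14.4
Tier 2 (40–50 kWh): 10 × £0.41 = £4.1
Above 50 kWh: 29.8 × £0.44 = £13.112
Bill = £31.61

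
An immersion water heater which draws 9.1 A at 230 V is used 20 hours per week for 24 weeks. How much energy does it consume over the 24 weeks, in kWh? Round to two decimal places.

1004.64 kWh

Power = 9.1 A × 230 V = 2093 W = 2.093 kW
Runtime = 20 h/week × 24 weeks = 480 h
Energy = 2.093 kW × 480 h = 1004.64 kWh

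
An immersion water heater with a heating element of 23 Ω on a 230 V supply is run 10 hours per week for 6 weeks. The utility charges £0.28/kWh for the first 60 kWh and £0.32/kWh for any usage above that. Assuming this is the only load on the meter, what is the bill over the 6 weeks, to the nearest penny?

£41.76

Power = V²/R = 230²/23 = 2300 W = 2.3 kW
Runtime = 10 h/week × 6 weeks = 60 h
Energy = 2.3 kW × 60 h = 138 kWh
Tier 1 (0–60 kWh): 60 × £0.28 = £16.8
Above 60 kWh: 78 × £0.32 = £24.96
Bill = £41.76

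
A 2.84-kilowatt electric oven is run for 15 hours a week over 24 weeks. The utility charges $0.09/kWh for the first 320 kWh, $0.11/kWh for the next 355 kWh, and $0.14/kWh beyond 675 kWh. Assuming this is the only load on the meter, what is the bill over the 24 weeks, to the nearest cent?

Runtime = 15 h/week × 24 weeks = 360 h
Energy = 2.84 kW × 360 h = 1022.4 kWh
Tier 1 (0–320 kWh): 320 × $0.09 = $28.8
Tier 2 (320–675 kWh): 355 × $0.11 = $39.05
Above 675 kWh: 347.4 × $0.14 = $48.636
Bill = $116.49

$116.49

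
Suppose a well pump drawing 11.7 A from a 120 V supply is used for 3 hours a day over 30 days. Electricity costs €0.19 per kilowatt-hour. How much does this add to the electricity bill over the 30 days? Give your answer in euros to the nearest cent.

€24.01

Power = 11.7 A × 120 V = 1404 W = 1.404 kW
Runtime = 3 h/day × 30 days = 90 h
Energy = 1.404 kW × 90 h = 126.36 kWh
Cost = 126.36 kWh × €0.19/kWh = €24.01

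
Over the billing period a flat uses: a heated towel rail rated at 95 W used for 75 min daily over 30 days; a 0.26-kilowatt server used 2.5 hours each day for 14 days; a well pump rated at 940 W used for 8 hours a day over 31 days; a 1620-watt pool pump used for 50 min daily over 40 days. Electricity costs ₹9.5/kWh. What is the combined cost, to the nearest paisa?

heated towel rail: Runtime = 75 min × 30 = 2250 min = 37.5 h
heated towel rail: 0.095 kW × 37.5 h = 3.5625 kWh
server: Runtime = 2.5 h/day × 14 days = 35 h
server: 0.26 kW × 35 h = 9.1 kWh
well pump: Runtime = 8 h/day × 31 days = 248 h
well pump: 0.94 kW × 248 h = 233.12 kWh
pool pump: Runtime = 50 min × 40 = 2000 min = 33.333333… h
pool pump: 1.62 kW × 33.333333… h = 54 kWh
Total energy = 299.7825 kWh
Cost = 299.7825 × ₹9.5 = ₹2847.93

₹2847.93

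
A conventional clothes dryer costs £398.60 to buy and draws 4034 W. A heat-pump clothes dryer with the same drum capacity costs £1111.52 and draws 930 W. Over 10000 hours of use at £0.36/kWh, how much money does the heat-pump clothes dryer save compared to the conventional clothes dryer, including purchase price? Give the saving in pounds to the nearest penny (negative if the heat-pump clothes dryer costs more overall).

conventional clothes dryer: £398.60 + (4034/1000) kW × 10000 h × £0.36 = £398.60 + £14522.4 = £14921
heat-pump clothes dryer: £1111.52 + (930/1000) kW × 10000 h × £0.36 = £1111.52 + £3348 = £4459.52
Saving = £14921 − £4459.52 = £10461.48

£10461.48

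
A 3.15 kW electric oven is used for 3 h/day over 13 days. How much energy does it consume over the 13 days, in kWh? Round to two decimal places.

Runtime = 3 h/day × 13 days = 39 h
Energy = 3.15 kW × 39 h = 122.85 kWh

122.85 kWh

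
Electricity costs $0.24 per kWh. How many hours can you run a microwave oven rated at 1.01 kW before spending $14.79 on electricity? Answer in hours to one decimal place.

61.0 h

Energy available = $14.79 ÷ $0.24/kWh = 61.625 kWh
Hours = 61.625 kWh ÷ 1.01 kW = 61.0 h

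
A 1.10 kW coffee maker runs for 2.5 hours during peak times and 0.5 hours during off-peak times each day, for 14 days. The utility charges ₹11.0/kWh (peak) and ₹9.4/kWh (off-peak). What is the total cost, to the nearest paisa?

₹495.88

Peak energy = 1.1 kW × 2.5 h × 14 = 38.5 kWh
Off-peak energy = 1.1 kW × 0.5 h × 14 = 7.7 kWh
Cost = 38.5 × ₹11.0 + 7.7 × ₹9.4 = ₹423.5 + ₹72.38 = ₹495.88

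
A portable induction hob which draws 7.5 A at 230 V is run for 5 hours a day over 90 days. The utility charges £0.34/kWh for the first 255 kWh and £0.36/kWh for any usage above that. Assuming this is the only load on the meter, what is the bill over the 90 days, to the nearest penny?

£274.35

Power = 7.5 A × 230 V = 1725 W = 1.725 kW
Runtime = 5 h/day × 90 days = 450 h
Energy = 1.725 kW × 450 h = 776.25 kWh
Tier 1 (0–255 kWh): 255 × £0.34 = £86.7
Above 255 kWh: 521.25 × £0.36 = £187.65
Bill = £274.35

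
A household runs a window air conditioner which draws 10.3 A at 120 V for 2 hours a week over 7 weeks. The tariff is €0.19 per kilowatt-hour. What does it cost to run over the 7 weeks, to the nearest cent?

€3.29

Power = 10.3 A × 120 V = 1236 W = 1.236 kW
Runtime = 2 h/week × 7 weeks = 14 h
Energy = 1.236 kW × 14 h = 17.304 kWh
Cost = 17.304 kWh × €0.19/kWh = €3.29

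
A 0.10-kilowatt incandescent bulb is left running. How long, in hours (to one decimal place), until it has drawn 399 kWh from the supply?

Hours = 399 kWh ÷ 0.1 kW = 3990.0 h

3990.0 h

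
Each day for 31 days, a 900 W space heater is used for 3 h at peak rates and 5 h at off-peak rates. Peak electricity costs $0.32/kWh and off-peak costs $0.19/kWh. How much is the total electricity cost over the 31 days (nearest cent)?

Peak energy = 0.9 kW × 3 h × 31 = 83.7 kWh
Off-peak energy = 0.9 kW × 5 h × 31 = 139.5 kWh
Cost = 83.7 × $0.32 + 139.5 × $0.19 = $26.784 + $26.505 = $53.29

$53.29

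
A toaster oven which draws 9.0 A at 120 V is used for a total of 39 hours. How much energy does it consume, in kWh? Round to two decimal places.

Power = 9.0 A × 120 V = 1080 W = 1.08 kW
Energy = 1.08 kW × 39 h = 42.12 kWh

42.12 kWh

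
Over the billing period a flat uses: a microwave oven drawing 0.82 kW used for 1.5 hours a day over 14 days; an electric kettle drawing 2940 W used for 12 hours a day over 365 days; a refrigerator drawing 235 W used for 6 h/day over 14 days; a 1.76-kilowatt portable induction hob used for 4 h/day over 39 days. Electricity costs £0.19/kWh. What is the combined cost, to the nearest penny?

microwave oven: Runtime = 1.5 h/day × 14 days = 21 h
microwave oven: 0.82 kW × 21 h = 17.22 kWh
electric kettle: Runtime = 12 h/day × 365 days = 4380 h
electric kettle: 2.94 kW × 4380 h = 12877.2 kWh
refrigerator: Runtime = 6 h/day × 14 days = 84 h
refrigerator: 0.235 kW × 84 h = 19.74 kWh
portable induction hob: Runtime = 4 h/day × 39 days = 156 h
portable induction hob: 1.76 kW × 156 h = 274.56 kWh
Total energy = 13188.72 kWh
Cost = 13188.72 × £0.19 = £2505.86

£2505.86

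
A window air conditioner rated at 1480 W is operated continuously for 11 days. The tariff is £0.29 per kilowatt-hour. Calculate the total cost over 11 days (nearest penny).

Runtime = 24 h × 11 = 264 h
Energy = 1.48 kW × 264 h = 390.72 kWh
Cost = 390.72 kWh × £0.29/kWh = £113.31

£113.31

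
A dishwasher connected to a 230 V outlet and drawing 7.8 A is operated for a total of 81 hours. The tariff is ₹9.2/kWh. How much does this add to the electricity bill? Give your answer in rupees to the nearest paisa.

₹1336.89

Power = 7.8 A × 230 V = 1794 W = 1.794 kW
Energy = 1.794 kW × 81 h = 145.314 kWh
Cost = 145.314 kWh × ₹9.2/kWh = ₹1336.89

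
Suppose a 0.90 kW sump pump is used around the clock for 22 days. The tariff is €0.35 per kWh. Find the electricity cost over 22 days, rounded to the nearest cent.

Runtime = 24 h × 22 = 528 h
Energy = 0.9 kW × 528 h = 475.2 kWh
Cost = 475.2 kWh × €0.35/kWh = €166.32

€166.32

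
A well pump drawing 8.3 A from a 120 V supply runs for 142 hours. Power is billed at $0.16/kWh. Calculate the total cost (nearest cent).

$22.63

Power = 8.3 A × 120 V = 996 W = 0.996 kW
Energy = 0.996 kW × 142 h = 141.432 kWh
Cost = 141.432 kWh × $0.16/kWh = $22.63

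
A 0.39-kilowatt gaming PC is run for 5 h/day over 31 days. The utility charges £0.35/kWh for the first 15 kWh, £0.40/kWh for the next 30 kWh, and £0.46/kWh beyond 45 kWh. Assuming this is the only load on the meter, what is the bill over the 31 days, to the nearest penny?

£24.36

Runtime = 5 h/day × 31 days = 155 h
Energy = 0.39 kW × 155 h = 60.45 kWh
Tier 1 (0–15 kWh): 15 × £0.35 = £5.25
Tier 2 (15–45 kWh): 30 × £0.40 = £12
Above 45 kWh: 15.45 × £0.46 = £7.107
Bill = £24.36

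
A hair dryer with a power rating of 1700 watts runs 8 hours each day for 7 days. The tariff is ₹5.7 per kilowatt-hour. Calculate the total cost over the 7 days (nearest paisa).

Runtime = 8 h/day × 7 days = 56 h
Energy = 1.7 kW × 56 h = 95.2 kWh
Cost = 95.2 kWh × ₹5.7/kWh = ₹542.64

₹542.64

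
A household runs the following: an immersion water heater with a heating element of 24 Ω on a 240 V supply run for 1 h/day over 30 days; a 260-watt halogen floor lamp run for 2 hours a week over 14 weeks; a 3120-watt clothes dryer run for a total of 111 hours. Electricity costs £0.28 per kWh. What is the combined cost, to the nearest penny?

immersion water heater: Power = V²/R = 240²/24 = 2400 W = 2.4 kW
immersion water heater: Runtime = 1 h/day × 30 days = 30 h
immersion water heater: 2.4 kW × 30 h = 72 kWh
halogen floor lamp: Runtime = 2 h/week × 14 weeks = 28 h
halogen floor lamp: 0.26 kW × 28 h = 7.28 kWh
clothes dryer: 3.12 kW × 111 h = 346.32 kWh
Total energy = 425.6 kWh
Cost = 425.6 × £0.28 = £119.17

£119.17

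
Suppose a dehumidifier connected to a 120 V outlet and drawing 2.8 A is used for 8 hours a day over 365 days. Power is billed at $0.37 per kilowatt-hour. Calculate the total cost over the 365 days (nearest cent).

Power = 2.8 A × 120 V = 336 W = 0.336 kW
Runtime = 8 h/day × 365 days = 2920 h
Energy = 0.336 kW × 2920 h = 981.12 kWh
Cost = 981.12 kWh × $0.37/kWh = $363.01

$363.01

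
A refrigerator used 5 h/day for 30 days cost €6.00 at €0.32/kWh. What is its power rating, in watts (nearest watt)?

Energy = €6.00 ÷ €0.32/kWh = 18.75 kWh
Runtime = 5 h/day × 30 days = 150 h
Power = 18.75 kWh ÷ 150 h = 0.125 kW = 125 W

125 W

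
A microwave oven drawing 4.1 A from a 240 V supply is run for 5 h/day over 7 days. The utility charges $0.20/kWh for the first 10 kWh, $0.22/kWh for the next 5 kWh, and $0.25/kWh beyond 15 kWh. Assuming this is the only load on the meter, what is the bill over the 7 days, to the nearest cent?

Power = 4.1 A × 240 V = 984 W = 0.984 kW
Runtime = 5 h/day × 7 days = 35 h
Energy = 0.984 kW × 35 h = 34.44 kWh
Tier 1 (0–10 kWh): 10 × $0.20 = $2
Tier 2 (10–15 kWh): 5 × $0.22 = $1.1
Above 15 kWh: 19.44 × $0.25 = $4.86
Bill = $7.96

$7.96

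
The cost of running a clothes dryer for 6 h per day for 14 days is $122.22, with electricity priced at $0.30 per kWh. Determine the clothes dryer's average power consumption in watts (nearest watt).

4850 W

Energy = $122.22 ÷ $0.30/kWh = 407.4 kWh
Runtime = 6 h/day × 14 days = 84 h
Power = 407.4 kWh ÷ 84 h = 4.85 kW = 4850 W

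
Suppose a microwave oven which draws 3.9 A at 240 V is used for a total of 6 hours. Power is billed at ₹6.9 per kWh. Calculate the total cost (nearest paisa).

Power = 3.9 A × 240 V = 936 W = 0.936 kW
Energy = 0.936 kW × 6 h = 5.616 kWh
Cost = 5.616 kWh × ₹6.9/kWh = ₹38.75

₹38.75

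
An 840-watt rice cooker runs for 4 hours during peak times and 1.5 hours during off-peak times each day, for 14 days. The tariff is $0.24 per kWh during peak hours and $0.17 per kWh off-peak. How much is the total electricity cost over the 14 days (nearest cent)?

Peak energy = 0.84 kW × 4 h × 14 = 47.04 kWh
Off-peak energy = 0.84 kW × 1.5 h × 14 = 17.64 kWh
Cost = 47.04 × $0.24 + 17.64 × $0.17 = $11.2896 + $2.9988 = $14.29

$14.29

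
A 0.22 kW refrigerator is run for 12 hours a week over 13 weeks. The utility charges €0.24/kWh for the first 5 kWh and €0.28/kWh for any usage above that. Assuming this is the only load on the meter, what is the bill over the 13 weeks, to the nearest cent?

€9.41

Runtime = 12 h/week × 13 weeks = 156 h
Energy = 0.22 kW × 156 h = 34.32 kWh
Tier 1 (0–5 kWh): 5 × €0.24 = €1.2
Above 5 kWh: 29.32 × €0.28 = €8.2096
Bill = €9.41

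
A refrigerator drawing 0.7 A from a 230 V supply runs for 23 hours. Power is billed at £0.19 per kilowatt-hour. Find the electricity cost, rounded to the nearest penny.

£0.70

Power = 0.7 A × 230 V = 161 W = 0.161 kW
Energy = 0.161 kW × 23 h = 3.703 kWh
Cost = 3.703 kWh × £0.19/kWh = £0.70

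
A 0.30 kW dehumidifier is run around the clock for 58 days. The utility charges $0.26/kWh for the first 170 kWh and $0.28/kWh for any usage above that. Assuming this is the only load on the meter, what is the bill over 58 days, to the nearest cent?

$113.53

Runtime = 24 h × 58 = 1392 h
Energy = 0.3 kW × 1392 h = 417.6 kWh
Tier 1 (0–170 kWh): 170 × $0.26 = $44.2
Above 170 kWh: 247.6 × $0.28 = $69.328
Bill = $113.53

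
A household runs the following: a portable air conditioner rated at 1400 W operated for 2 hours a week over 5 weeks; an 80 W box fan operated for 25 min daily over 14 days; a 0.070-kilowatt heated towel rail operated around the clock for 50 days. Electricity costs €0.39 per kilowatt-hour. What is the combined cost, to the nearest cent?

€38.40

portable air conditioner: Runtime = 2 h/week × 5 weeks = 10 h
portable air conditioner: 1.4 kW × 10 h = 14 kWh
box fan: Runtime = 25 min × 14 = 350 min = 5.833333… h
box fan: 0.08 kW × 5.833333… h = 0.466666… kWh
heated towel rail: Runtime = 24 h × 50 = 1200 h
heated towel rail: 0.07 kW × 1200 h = 84 kWh
Total energy = 98.466666… kWh
Cost = 98.466666… × €0.39 = €38.40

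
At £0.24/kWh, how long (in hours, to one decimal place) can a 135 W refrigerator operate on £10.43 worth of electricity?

321.9 h

Energy available = £10.43 ÷ £0.24/kWh = 43.4583 kWh
Hours = 43.4583 kWh ÷ 0.135 kW = 321.9 h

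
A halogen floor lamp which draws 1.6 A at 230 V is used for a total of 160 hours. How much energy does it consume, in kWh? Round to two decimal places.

Power = 1.6 A × 230 V = 368 W = 0.368 kW
Energy = 0.368 kW × 160 h = 58.88 kWh

58.88 kWh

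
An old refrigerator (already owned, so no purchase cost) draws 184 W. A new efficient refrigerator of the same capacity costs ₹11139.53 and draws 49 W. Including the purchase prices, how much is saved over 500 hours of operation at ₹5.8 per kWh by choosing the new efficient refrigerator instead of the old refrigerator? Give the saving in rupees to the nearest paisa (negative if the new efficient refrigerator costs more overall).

old refrigerator: ₹0.00 + (184/1000) kW × 500 h × ₹5.8 = ₹0.00 + ₹533.6 = ₹533.6
new efficient refrigerator: ₹11139.53 + (49/1000) kW × 500 h × ₹5.8 = ₹11139.53 + ₹142.1 = ₹11281.63
Saving = ₹533.6 − ₹11281.63 = −₹10748.03

-₹10748.03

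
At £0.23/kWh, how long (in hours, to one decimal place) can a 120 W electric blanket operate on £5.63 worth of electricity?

204.0 h

Energy available = £5.63 ÷ £0.23/kWh = 24.4783 kWh
Hours = 24.4783 kWh ÷ 0.12 kW = 204.0 h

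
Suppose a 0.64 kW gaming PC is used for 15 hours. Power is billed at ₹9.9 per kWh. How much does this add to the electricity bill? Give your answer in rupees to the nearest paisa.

₹95.04

Energy = 0.64 kW × 15 h = 9.6 kWh
Cost = 9.6 kWh × ₹9.9/kWh = ₹95.04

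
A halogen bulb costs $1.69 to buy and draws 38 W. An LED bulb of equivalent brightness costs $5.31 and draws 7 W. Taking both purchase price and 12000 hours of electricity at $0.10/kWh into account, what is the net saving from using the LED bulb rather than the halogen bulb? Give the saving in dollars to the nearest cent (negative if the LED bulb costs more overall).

$33.58

halogen bulb: $1.69 + (38/1000) kW × 12000 h × $0.10 = $1.69 + $45.6 = $47.29
LED bulb: $5.31 + (7/1000) kW × 12000 h × $0.10 = $5.31 + $8.4 = $13.71
Saving = $47.29 − $13.71 = $33.58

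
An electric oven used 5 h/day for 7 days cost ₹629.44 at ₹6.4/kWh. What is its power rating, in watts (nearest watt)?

2810 W

Energy = ₹629.44 ÷ ₹6.4/kWh = 98.35 kWh
Runtime = 5 h/day × 7 days = 35 h
Power = 98.35 kWh ÷ 35 h = 2.81 kW = 2810 W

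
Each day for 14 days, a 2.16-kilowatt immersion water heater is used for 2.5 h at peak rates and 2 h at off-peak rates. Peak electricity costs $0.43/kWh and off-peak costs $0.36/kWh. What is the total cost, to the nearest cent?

$54.28

Peak energy = 2.16 kW × 2.5 h × 14 = 75.6 kWh
Off-peak energy = 2.16 kW × 2 h × 14 = 60.48 kWh
Cost = 75.6 × $0.43 + 60.48 × $0.36 = $32.508 + $21.7728 = $54.28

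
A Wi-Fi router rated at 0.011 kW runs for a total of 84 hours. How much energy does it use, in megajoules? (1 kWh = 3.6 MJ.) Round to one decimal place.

3.3 MJ

Energy = 0.011 kW × 84 h = 0.924 kWh
= 0.924 × 3.6 MJ = 3.3 MJ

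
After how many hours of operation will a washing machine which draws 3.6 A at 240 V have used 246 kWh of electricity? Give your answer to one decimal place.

Power = 3.6 A × 240 V = 864 W = 0.864 kW
Hours = 246 kWh ÷ 0.864 kW = 284.7 h

284.7 h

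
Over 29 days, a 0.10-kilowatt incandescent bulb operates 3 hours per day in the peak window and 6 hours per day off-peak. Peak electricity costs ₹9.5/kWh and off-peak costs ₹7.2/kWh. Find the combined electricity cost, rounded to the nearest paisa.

₹207.93

Peak energy = 0.1 kW × 3 h × 29 = 8.7 kWh
Off-peak energy = 0.1 kW × 6 h × 29 = 17.4 kWh
Cost = 8.7 × ₹9.5 + 17.4 × ₹7.2 = ₹82.65 + ₹125.28 = ₹207.93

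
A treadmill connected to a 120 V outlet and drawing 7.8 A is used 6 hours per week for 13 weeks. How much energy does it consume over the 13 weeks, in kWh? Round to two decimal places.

Power = 7.8 A × 120 V = 936 W = 0.936 kW
Runtime = 6 h/week × 13 weeks = 78 h
Energy = 0.936 kW × 78 h = 73.008 kWh ≈ 73.01 kWh

73.01 kWh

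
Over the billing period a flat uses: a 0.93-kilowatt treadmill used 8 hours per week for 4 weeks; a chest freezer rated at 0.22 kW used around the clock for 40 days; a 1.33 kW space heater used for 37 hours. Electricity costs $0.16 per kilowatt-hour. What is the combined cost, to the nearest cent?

$46.43

treadmill: Runtime = 8 h/week × 4 weeks = 32 h
treadmill: 0.93 kW × 32 h = 29.76 kWh
chest freezer: Runtime = 24 h × 40 = 960 h
chest freezer: 0.22 kW × 960 h = 211.2 kWh
space heater: 1.33 kW × 37 h = 49.21 kWh
Total energy = 290.17 kWh
Cost = 290.17 × $0.16 = $46.43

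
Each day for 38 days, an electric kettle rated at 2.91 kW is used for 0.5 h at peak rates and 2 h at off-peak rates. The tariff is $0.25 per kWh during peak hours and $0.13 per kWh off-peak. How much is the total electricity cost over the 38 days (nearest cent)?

$42.57

Peak energy = 2.91 kW × 0.5 h × 38 = 55.29 kWh
Off-peak energy = 2.91 kW × 2 h × 38 = 221.16 kWh
Cost = 55.29 × $0.25 + 221.16 × $0.13 = $13.8225 + $28.7508 = $42.57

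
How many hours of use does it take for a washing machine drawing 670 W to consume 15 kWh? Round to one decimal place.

Hours = 15 kWh ÷ 0.67 kW = 22.4 h

22.4 h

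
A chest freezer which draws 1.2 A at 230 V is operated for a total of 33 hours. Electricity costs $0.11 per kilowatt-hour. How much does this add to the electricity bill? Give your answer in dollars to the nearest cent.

Power = 1.2 A × 230 V = 276 W = 0.276 kW
Energy = 0.276 kW × 33 h = 9.108 kWh
Cost = 9.108 kWh × $0.11/kWh = $1.00

$1.00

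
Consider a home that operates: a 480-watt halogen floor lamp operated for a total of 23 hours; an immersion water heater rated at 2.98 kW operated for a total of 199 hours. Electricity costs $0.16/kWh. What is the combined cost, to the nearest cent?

halogen floor lamp: 0.48 kW × 23 h = 11.04 kWh
immersion water heater: 2.98 kW × 199 h = 593.02 kWh
Total energy = 604.06 kWh
Cost = 604.06 × $0.16 = $96.65

$96.65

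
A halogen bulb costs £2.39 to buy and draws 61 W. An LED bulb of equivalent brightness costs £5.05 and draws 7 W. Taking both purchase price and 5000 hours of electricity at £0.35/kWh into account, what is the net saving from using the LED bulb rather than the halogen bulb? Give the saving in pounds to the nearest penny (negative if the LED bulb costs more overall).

£91.84

halogen bulb: £2.39 + (61/1000) kW × 5000 h × £0.35 = £2.39 + £106.75 = £109.14
LED bulb: £5.05 + (7/1000) kW × 5000 h × £0.35 = £5.05 + £12.25 = £17.3
Saving = £109.14 − £17.3 = £91.84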